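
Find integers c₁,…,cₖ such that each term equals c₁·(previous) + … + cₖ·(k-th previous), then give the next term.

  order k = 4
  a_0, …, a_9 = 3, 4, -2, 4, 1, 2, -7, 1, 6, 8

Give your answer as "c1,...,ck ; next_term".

  a_4 = 0·4 + -1·-2 + -1·4 + 1·3 = 1
  a_5 = 0·1 + -1·4 + -1·-2 + 1·4 = 2
  a_6 = 0·2 + -1·1 + -1·4 + 1·-2 = -7
  a_7 = 0·-7 + -1·2 + -1·1 + 1·4 = 1
  a_8 = 0·1 + -1·-7 + -1·2 + 1·1 = 6
  a_9 = 0·6 + -1·1 + -1·-7 + 1·2 = 8
  a_10 = 0·8 + -1·6 + -1·1 + 1·-7 = -14

0,-1,-1,1 ; -14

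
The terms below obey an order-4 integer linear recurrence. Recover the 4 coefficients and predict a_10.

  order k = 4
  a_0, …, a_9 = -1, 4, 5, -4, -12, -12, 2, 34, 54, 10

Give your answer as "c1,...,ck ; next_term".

  a_4 = 1·-4 + -2·5 + 0·4 + -2·-1 = -12
  a_5 = 1·-12 + -2·-4 + 0·5 + -2·4 = -12
  a_6 = 1·-12 + -2·-12 + 0·-4 + -2·5 = 2
  a_7 = 1·2 + -2·-12 + 0·-12 + -2·-4 = 34
  a_8 = 1·34 + -2·2 + 0·-12 + -2·-12 = 54
  a_9 = 1·54 + -2·34 + 0·2 + -2·-12 = 10
  a_10 = 1·10 + -2·54 + 0·34 + -2·2 = -102

1,-2,0,-2 ; -102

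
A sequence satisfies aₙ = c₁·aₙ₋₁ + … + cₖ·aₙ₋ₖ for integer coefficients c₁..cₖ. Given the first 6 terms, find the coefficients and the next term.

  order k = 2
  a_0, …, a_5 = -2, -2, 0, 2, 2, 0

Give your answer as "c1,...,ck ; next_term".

1,-1 ; -2

  a_2 = 1·-2 + -1·-2 = 0
  a_3 = 1·0 + -1·-2 = 2
  a_4 = 1·2 + -1·0 = 2
  a_5 = 1·2 + -1·2 = 0
  a_6 = 1·0 + -1·2 = -2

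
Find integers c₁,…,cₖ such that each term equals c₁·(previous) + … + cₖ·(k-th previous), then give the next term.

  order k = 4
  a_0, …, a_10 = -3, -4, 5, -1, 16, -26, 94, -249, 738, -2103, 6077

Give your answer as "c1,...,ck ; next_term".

-2,3,1,-1 ; -17476

  a_4 = -2·-1 + 3·5 + 1·-4 + -1·-3 = 16
  a_5 = -2·16 + 3·-1 + 1·5 + -1·-4 = -26
  a_6 = -2·-26 + 3·16 + 1·-1 + -1·5 = 94
  a_7 = -2·94 + 3·-26 + 1·16 + -1·-1 = -249
  a_8 = -2·-249 + 3·94 + 1·-26 + -1·16 = 738
  a_9 = -2·738 + 3·-249 + 1·94 + -1·-26 = -2103
  a_10 = -2·-2103 + 3·738 + 1·-249 + -1·94 = 6077
  a_11 = -2·6077 + 3·-2103 + 1·738 + -1·-249 = -17476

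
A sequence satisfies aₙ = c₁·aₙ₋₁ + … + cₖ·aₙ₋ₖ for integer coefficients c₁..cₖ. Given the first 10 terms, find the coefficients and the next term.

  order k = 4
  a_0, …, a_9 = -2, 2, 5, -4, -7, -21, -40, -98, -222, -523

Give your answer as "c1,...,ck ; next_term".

  a_4 = 2·-4 + 1·5 + -1·2 + 1·-2 = -7
  a_5 = 2·-7 + 1·-4 + -1·5 + 1·2 = -21
  a_6 = 2·-21 + 1·-7 + -1·-4 + 1·5 = -40
  a_7 = 2·-40 + 1·-21 + -1·-7 + 1·-4 = -98
  a_8 = 2·-98 + 1·-40 + -1·-21 + 1·-7 = -222
  a_9 = 2·-222 + 1·-98 + -1·-40 + 1·-21 = -523
  a_10 = 2·-523 + 1·-222 + -1·-98 + 1·-40 = -1210

2,1,-1,1 ; -1210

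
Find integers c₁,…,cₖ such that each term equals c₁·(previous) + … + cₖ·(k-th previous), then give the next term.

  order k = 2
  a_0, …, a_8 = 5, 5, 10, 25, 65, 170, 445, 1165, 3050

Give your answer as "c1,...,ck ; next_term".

  a_2 = 3·5 + -1·5 = 10
  a_3 = 3·10 + -1·5 = 25
  a_4 = 3·25 + -1·10 = 65
  a_5 = 3·65 + -1·25 = 170
  a_6 = 3·170 + -1·65 = 445
  a_7 = 3·445 + -1·170 = 1165
  a_8 = 3·1165 + -1·445 = 3050
  a_9 = 3·3050 + -1·1165 = 7985

3,-1 ; 7985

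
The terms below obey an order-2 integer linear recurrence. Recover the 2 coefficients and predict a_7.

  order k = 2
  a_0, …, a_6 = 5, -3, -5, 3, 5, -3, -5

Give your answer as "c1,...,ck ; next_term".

0,-1 ; 3

  a_2 = 0·-3 + -1·5 = -5
  a_3 = 0·-5 + -1·-3 = 3
  a_4 = 0·3 + -1·-5 = 5
  a_5 = 0·5 + -1·3 = -3
  a_6 = 0·-3 + -1·5 = -5
  a_7 = 0·-5 + -1·-3 = 3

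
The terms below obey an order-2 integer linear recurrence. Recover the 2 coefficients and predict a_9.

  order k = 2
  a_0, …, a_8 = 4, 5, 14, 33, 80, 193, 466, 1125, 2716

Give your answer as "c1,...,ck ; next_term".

  a_2 = 2·5 + 1·4 = 14
  a_3 = 2·14 + 1·5 = 33
  a_4 = 2·33 + 1·14 = 80
  a_5 = 2·80 + 1·33 = 193
  a_6 = 2·193 + 1·80 = 466
  a_7 = 2·466 + 1·193 = 1125
  a_8 = 2·1125 + 1·466 = 2716
  a_9 = 2·2716 + 1·1125 = 6557

2,1 ; 6557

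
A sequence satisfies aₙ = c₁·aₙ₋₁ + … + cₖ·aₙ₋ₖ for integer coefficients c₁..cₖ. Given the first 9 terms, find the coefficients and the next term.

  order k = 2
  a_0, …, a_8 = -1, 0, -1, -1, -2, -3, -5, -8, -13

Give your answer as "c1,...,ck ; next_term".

1,1 ; -21

  a_2 = 1·0 + 1·-1 = -1
  a_3 = 1·-1 + 1·0 = -1
  a_4 = 1·-1 + 1·-1 = -2
  a_5 = 1·-2 + 1·-1 = -3
  a_6 = 1·-3 + 1·-2 = -5
  a_7 = 1·-5 + 1·-3 = -8
  a_8 = 1·-8 + 1·-5 = -13
  a_9 = 1·-13 + 1·-8 = -21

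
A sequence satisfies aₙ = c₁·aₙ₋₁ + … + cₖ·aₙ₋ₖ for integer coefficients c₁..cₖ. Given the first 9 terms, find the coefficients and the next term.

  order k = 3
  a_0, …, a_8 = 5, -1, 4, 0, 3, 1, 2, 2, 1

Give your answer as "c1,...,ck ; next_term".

  a_3 = -1·4 + 1·-1 + 1·5 = 0
  a_4 = -1·0 + 1·4 + 1·-1 = 3
  a_5 = -1·3 + 1·0 + 1·4 = 1
  a_6 = -1·1 + 1·3 + 1·0 = 2
  a_7 = -1·2 + 1·1 + 1·3 = 2
  a_8 = -1·2 + 1·2 + 1·1 = 1
  a_9 = -1·1 + 1·2 + 1·2 = 3

-1,1,1 ; 3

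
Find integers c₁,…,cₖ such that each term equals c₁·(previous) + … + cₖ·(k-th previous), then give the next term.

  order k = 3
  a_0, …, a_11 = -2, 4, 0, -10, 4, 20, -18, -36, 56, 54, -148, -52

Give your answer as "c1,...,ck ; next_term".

0,-2,1 ; 350

  a_3 = 0·0 + -2·4 + 1·-2 = -10
  a_4 = 0·-10 + -2·0 + 1·4 = 4
  a_5 = 0·4 + -2·-10 + 1·0 = 20
  a_6 = 0·20 + -2·4 + 1·-10 = -18
  a_7 = 0·-18 + -2·20 + 1·4 = -36
  a_8 = 0·-36 + -2·-18 + 1·20 = 56
  a_9 = 0·56 + -2·-36 + 1·-18 = 54
  a_10 = 0·54 + -2·56 + 1·-36 = -148
  a_11 = 0·-148 + -2·54 + 1·56 = -52
  a_12 = 0·-52 + -2·-148 + 1·54 = 350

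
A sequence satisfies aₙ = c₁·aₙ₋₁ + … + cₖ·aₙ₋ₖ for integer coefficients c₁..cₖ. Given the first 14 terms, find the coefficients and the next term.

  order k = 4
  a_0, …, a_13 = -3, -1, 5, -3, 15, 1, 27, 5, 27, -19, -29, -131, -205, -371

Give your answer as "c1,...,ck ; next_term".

  a_4 = 1·-3 + 2·5 + -2·-1 + -2·-3 = 15
  a_5 = 1·15 + 2·-3 + -2·5 + -2·-1 = 1
  a_6 = 1·1 + 2·15 + -2·-3 + -2·5 = 27
  a_7 = 1·27 + 2·1 + -2·15 + -2·-3 = 5
  a_8 = 1·5 + 2·27 + -2·1 + -2·15 = 27
  a_9 = 1·27 + 2·5 + -2·27 + -2·1 = -19
  a_10 = 1·-19 + 2·27 + -2·5 + -2·27 = -29
  a_11 = 1·-29 + 2·-19 + -2·27 + -2·5 = -131
  a_12 = 1·-131 + 2·-29 + -2·-19 + -2·27 = -205
  a_13 = 1·-205 + 2·-131 + -2·-29 + -2·-19 = -371
  a_14 = 1·-371 + 2·-205 + -2·-131 + -2·-29 = -461

1,2,-2,-2 ; -461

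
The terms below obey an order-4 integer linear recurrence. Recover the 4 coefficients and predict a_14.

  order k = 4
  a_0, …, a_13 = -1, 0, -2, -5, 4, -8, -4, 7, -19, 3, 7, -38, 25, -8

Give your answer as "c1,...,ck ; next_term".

-1,0,2,1 ; -61

  a_4 = -1·-5 + 0·-2 + 2·0 + 1·-1 = 4
  a_5 = -1·4 + 0·-5 + 2·-2 + 1·0 = -8
  a_6 = -1·-8 + 0·4 + 2·-5 + 1·-2 = -4
  a_7 = -1·-4 + 0·-8 + 2·4 + 1·-5 = 7
  a_8 = -1·7 + 0·-4 + 2·-8 + 1·4 = -19
  a_9 = -1·-19 + 0·7 + 2·-4 + 1·-8 = 3
  a_10 = -1·3 + 0·-19 + 2·7 + 1·-4 = 7
  a_11 = -1·7 + 0·3 + 2·-19 + 1·7 = -38
  a_12 = -1·-38 + 0·7 + 2·3 + 1·-19 = 25
  a_13 = -1·25 + 0·-38 + 2·7 + 1·3 = -8
  a_14 = -1·-8 + 0·25 + 2·-38 + 1·7 = -61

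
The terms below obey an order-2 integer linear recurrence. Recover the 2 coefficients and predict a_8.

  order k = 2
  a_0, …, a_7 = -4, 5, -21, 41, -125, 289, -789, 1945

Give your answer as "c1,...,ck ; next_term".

  a_2 = -1·5 + 4·-4 = -21
  a_3 = -1·-21 + 4·5 = 41
  a_4 = -1·41 + 4·-21 = -125
  a_5 = -1·-125 + 4·41 = 289
  a_6 = -1·289 + 4·-125 = -789
  a_7 = -1·-789 + 4·289 = 1945
  a_8 = -1·1945 + 4·-789 = -5101

-1,4 ; -5101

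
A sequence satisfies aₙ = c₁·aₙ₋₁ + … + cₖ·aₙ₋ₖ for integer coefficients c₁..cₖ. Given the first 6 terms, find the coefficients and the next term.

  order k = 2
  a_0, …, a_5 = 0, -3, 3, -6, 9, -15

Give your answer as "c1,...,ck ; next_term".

  a_2 = -1·-3 + 1·0 = 3
  a_3 = -1·3 + 1·-3 = -6
  a_4 = -1·-6 + 1·3 = 9
  a_5 = -1·9 + 1·-6 = -15
  a_6 = -1·-15 + 1·9 = 24

-1,1 ; 24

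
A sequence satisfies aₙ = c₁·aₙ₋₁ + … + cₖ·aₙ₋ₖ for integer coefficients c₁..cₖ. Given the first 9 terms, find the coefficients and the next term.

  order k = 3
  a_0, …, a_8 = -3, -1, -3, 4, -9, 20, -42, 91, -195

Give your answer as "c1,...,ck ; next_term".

  a_3 = -1·-3 + 2·-1 + -1·-3 = 4
  a_4 = -1·4 + 2·-3 + -1·-1 = -9
  a_5 = -1·-9 + 2·4 + -1·-3 = 20
  a_6 = -1·20 + 2·-9 + -1·4 = -42
  a_7 = -1·-42 + 2·20 + -1·-9 = 91
  a_8 = -1·91 + 2·-42 + -1·20 = -195
  a_9 = -1·-195 + 2·91 + -1·-42 = 419

-1,2,-1 ; 419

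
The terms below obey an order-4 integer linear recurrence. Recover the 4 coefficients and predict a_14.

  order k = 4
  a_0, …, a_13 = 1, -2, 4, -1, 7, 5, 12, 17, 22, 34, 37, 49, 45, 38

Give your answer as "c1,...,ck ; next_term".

1,2,-1,-2 ; 5

  a_4 = 1·-1 + 2·4 + -1·-2 + -2·1 = 7
  a_5 = 1·7 + 2·-1 + -1·4 + -2·-2 = 5
  a_6 = 1·5 + 2·7 + -1·-1 + -2·4 = 12
  a_7 = 1·12 + 2·5 + -1·7 + -2·-1 = 17
  a_8 = 1·17 + 2·12 + -1·5 + -2·7 = 22
  a_9 = 1·22 + 2·17 + -1·12 + -2·5 = 34
  a_10 = 1·34 + 2·22 + -1·17 + -2·12 = 37
  a_11 = 1·37 + 2·34 + -1·22 + -2·17 = 49
  a_12 = 1·49 + 2·37 + -1·34 + -2·22 = 45
  a_13 = 1·45 + 2·49 + -1·37 + -2·34 = 38
  a_14 = 1·38 + 2·45 + -1·49 + -2·37 = 5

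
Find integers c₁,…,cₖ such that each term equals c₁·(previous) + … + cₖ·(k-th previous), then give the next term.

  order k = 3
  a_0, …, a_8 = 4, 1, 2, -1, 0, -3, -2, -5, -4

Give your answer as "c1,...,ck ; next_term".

  a_3 = 1·2 + 1·1 + -1·4 = -1
  a_4 = 1·-1 + 1·2 + -1·1 = 0
  a_5 = 1·0 + 1·-1 + -1·2 = -3
  a_6 = 1·-3 + 1·0 + -1·-1 = -2
  a_7 = 1·-2 + 1·-3 + -1·0 = -5
  a_8 = 1·-5 + 1·-2 + -1·-3 = -4
  a_9 = 1·-4 + 1·-5 + -1·-2 = -7

1,1,-1 ; -7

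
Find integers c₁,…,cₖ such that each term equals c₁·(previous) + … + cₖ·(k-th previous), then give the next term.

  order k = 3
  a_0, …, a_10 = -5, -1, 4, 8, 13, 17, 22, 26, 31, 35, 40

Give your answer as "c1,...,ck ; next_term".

1,1,-1 ; 44

  a_3 = 1·4 + 1·-1 + -1·-5 = 8
  a_4 = 1·8 + 1·4 + -1·-1 = 13
  a_5 = 1·13 + 1·8 + -1·4 = 17
  a_6 = 1·17 + 1·13 + -1·8 = 22
  a_7 = 1·22 + 1·17 + -1·13 = 26
  a_8 = 1·26 + 1·22 + -1·17 = 31
  a_9 = 1·31 + 1·26 + -1·22 = 35
  a_10 = 1·35 + 1·31 + -1·26 = 40
  a_11 = 1·40 + 1·35 + -1·31 = 44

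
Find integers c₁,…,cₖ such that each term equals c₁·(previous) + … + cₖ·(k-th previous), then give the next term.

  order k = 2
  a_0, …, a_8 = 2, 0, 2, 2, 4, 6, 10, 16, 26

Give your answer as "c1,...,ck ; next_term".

  a_2 = 1·0 + 1·2 = 2
  a_3 = 1·2 + 1·0 = 2
  a_4 = 1·2 + 1·2 = 4
  a_5 = 1·4 + 1·2 = 6
  a_6 = 1·6 + 1·4 = 10
  a_7 = 1·10 + 1·6 = 16
  a_8 = 1·16 + 1·10 = 26
  a_9 = 1·26 + 1·16 = 42

1,1 ; 42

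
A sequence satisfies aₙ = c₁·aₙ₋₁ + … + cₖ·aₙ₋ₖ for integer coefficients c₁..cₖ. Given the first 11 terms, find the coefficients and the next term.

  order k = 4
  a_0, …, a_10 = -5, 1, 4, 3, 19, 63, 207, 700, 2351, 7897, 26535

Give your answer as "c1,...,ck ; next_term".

3,1,1,-1 ; 89153

  a_4 = 3·3 + 1·4 + 1·1 + -1·-5 = 19
  a_5 = 3·19 + 1·3 + 1·4 + -1·1 = 63
  a_6 = 3·63 + 1·19 + 1·3 + -1·4 = 207
  a_7 = 3·207 + 1·63 + 1·19 + -1·3 = 700
  a_8 = 3·700 + 1·207 + 1·63 + -1·19 = 2351
  a_9 = 3·2351 + 1·700 + 1·207 + -1·63 = 7897
  a_10 = 3·7897 + 1·2351 + 1·700 + -1·207 = 26535
  a_11 = 3·26535 + 1·7897 + 1·2351 + -1·700 = 89153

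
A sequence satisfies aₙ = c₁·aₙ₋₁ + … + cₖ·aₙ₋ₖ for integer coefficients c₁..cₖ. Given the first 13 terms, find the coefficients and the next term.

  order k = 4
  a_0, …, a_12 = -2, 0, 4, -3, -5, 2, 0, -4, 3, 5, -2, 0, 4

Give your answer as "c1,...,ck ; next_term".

  a_4 = 1·-3 + -1·4 + 1·0 + -1·-2 = -5
  a_5 = 1·-5 + -1·-3 + 1·4 + -1·0 = 2
  a_6 = 1·2 + -1·-5 + 1·-3 + -1·4 = 0
  a_7 = 1·0 + -1·2 + 1·-5 + -1·-3 = -4
  a_8 = 1·-4 + -1·0 + 1·2 + -1·-5 = 3
  a_9 = 1·3 + -1·-4 + 1·0 + -1·2 = 5
  a_10 = 1·5 + -1·3 + 1·-4 + -1·0 = -2
  a_11 = 1·-2 + -1·5 + 1·3 + -1·-4 = 0
  a_12 = 1·0 + -1·-2 + 1·5 + -1·3 = 4
  a_13 = 1·4 + -1·0 + 1·-2 + -1·5 = -3

1,-1,1,-1 ; -3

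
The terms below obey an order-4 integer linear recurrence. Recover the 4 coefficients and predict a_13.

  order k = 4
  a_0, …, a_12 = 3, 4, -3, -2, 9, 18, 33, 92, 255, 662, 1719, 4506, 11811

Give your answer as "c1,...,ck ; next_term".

3,-2,3,-1 ; 30916

  a_4 = 3·-2 + -2·-3 + 3·4 + -1·3 = 9
  a_5 = 3·9 + -2·-2 + 3·-3 + -1·4 = 18
  a_6 = 3·18 + -2·9 + 3·-2 + -1·-3 = 33
  a_7 = 3·33 + -2·18 + 3·9 + -1·-2 = 92
  a_8 = 3·92 + -2·33 + 3·18 + -1·9 = 255
  a_9 = 3·255 + -2·92 + 3·33 + -1·18 = 662
  a_10 = 3·662 + -2·255 + 3·92 + -1·33 = 1719
  a_11 = 3·1719 + -2·662 + 3·255 + -1·92 = 4506
  a_12 = 3·4506 + -2·1719 + 3·662 + -1·255 = 11811
  a_13 = 3·11811 + -2·4506 + 3·1719 + -1·662 = 30916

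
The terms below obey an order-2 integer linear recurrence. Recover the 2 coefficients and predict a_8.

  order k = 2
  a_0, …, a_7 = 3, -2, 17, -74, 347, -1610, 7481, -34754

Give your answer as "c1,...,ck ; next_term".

  a_2 = -4·-2 + 3·3 = 17
  a_3 = -4·17 + 3·-2 = -74
  a_4 = -4·-74 + 3·17 = 347
  a_5 = -4·347 + 3·-74 = -1610
  a_6 = -4·-1610 + 3·347 = 7481
  a_7 = -4·7481 + 3·-1610 = -34754
  a_8 = -4·-34754 + 3·7481 = 161459

-4,3 ; 161459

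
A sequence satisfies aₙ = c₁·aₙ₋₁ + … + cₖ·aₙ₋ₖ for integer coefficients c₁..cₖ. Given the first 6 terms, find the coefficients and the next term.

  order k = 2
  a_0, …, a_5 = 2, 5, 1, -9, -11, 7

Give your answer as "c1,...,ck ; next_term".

1,-2 ; 29

  a_2 = 1·5 + -2·2 = 1
  a_3 = 1·1 + -2·5 = -9
  a_4 = 1·-9 + -2·1 = -11
  a_5 = 1·-11 + -2·-9 = 7
  a_6 = 1·7 + -2·-11 = 29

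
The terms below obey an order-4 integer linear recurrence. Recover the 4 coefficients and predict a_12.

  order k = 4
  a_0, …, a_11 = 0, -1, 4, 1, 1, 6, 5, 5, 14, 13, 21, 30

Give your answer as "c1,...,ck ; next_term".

-1,1,2,2 ; 45

  a_4 = -1·1 + 1·4 + 2·-1 + 2·0 = 1
  a_5 = -1·1 + 1·1 + 2·4 + 2·-1 = 6
  a_6 = -1·6 + 1·1 + 2·1 + 2·4 = 5
  a_7 = -1·5 + 1·6 + 2·1 + 2·1 = 5
  a_8 = -1·5 + 1·5 + 2·6 + 2·1 = 14
  a_9 = -1·14 + 1·5 + 2·5 + 2·6 = 13
  a_10 = -1·13 + 1·14 + 2·5 + 2·5 = 21
  a_11 = -1·21 + 1·13 + 2·14 + 2·5 = 30
  a_12 = -1·30 + 1·21 + 2·13 + 2·14 = 45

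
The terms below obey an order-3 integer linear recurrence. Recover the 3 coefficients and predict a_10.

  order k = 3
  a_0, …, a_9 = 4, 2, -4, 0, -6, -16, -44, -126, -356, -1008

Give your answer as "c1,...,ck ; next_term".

2,2,1 ; -2854

  a_3 = 2·-4 + 2·2 + 1·4 = 0
  a_4 = 2·0 + 2·-4 + 1·2 = -6
  a_5 = 2·-6 + 2·0 + 1·-4 = -16
  a_6 = 2·-16 + 2·-6 + 1·0 = -44
  a_7 = 2·-44 + 2·-16 + 1·-6 = -126
  a_8 = 2·-126 + 2·-44 + 1·-16 = -356
  a_9 = 2·-356 + 2·-126 + 1·-44 = -1008
  a_10 = 2·-1008 + 2·-356 + 1·-126 = -2854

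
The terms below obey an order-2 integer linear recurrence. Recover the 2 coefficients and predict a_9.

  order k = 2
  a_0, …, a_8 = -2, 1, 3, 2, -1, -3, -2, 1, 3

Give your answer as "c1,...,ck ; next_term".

  a_2 = 1·1 + -1·-2 = 3
  a_3 = 1·3 + -1·1 = 2
  a_4 = 1·2 + -1·3 = -1
  a_5 = 1·-1 + -1·2 = -3
  a_6 = 1·-3 + -1·-1 = -2
  a_7 = 1·-2 + -1·-3 = 1
  a_8 = 1·1 + -1·-2 = 3
  a_9 = 1·3 + -1·1 = 2

1,-1 ; 2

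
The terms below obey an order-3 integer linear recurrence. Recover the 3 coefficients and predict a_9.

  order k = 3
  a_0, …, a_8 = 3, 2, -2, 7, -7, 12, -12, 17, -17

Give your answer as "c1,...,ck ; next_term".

-1,1,1 ; 22

  a_3 = -1·-2 + 1·2 + 1·3 = 7
  a_4 = -1·7 + 1·-2 + 1·2 = -7
  a_5 = -1·-7 + 1·7 + 1·-2 = 12
  a_6 = -1·12 + 1·-7 + 1·7 = -12
  a_7 = -1·-12 + 1·12 + 1·-7 = 17
  a_8 = -1·17 + 1·-12 + 1·12 = -17
  a_9 = -1·-17 + 1·17 + 1·-12 = 22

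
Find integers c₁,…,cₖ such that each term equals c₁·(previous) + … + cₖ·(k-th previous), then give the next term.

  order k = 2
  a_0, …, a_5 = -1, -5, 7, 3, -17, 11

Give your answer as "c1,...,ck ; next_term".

  a_2 = -1·-5 + -2·-1 = 7
  a_3 = -1·7 + -2·-5 = 3
  a_4 = -1·3 + -2·7 = -17
  a_5 = -1·-17 + -2·3 = 11
  a_6 = -1·11 + -2·-17 = 23

-1,-2 ; 23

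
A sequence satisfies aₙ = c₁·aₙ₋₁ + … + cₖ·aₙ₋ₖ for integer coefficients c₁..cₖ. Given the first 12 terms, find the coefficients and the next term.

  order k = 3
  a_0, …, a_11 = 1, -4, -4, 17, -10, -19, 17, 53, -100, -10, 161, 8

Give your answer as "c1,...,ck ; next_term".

  a_3 = -2·-4 + -3·-4 + -3·1 = 17
  a_4 = -2·17 + -3·-4 + -3·-4 = -10
  a_5 = -2·-10 + -3·17 + -3·-4 = -19
  a_6 = -2·-19 + -3·-10 + -3·17 = 17
  a_7 = -2·17 + -3·-19 + -3·-10 = 53
  a_8 = -2·53 + -3·17 + -3·-19 = -100
  a_9 = -2·-100 + -3·53 + -3·17 = -10
  a_10 = -2·-10 + -3·-100 + -3·53 = 161
  a_11 = -2·161 + -3·-10 + -3·-100 = 8
  a_12 = -2·8 + -3·161 + -3·-10 = -469

-2,-3,-3 ; -469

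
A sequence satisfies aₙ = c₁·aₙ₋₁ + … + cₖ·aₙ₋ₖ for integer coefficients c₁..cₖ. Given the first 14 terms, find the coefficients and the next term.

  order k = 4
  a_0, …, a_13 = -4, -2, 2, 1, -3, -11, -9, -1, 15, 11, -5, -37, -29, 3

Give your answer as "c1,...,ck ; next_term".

1,0,-2,2 ; 67

  a_4 = 1·1 + 0·2 + -2·-2 + 2·-4 = -3
  a_5 = 1·-3 + 0·1 + -2·2 + 2·-2 = -11
  a_6 = 1·-11 + 0·-3 + -2·1 + 2·2 = -9
  a_7 = 1·-9 + 0·-11 + -2·-3 + 2·1 = -1
  a_8 = 1·-1 + 0·-9 + -2·-11 + 2·-3 = 15
  a_9 = 1·15 + 0·-1 + -2·-9 + 2·-11 = 11
  a_10 = 1·11 + 0·15 + -2·-1 + 2·-9 = -5
  a_11 = 1·-5 + 0·11 + -2·15 + 2·-1 = -37
  a_12 = 1·-37 + 0·-5 + -2·11 + 2·15 = -29
  a_13 = 1·-29 + 0·-37 + -2·-5 + 2·11 = 3
  a_14 = 1·3 + 0·-29 + -2·-37 + 2·-5 = 67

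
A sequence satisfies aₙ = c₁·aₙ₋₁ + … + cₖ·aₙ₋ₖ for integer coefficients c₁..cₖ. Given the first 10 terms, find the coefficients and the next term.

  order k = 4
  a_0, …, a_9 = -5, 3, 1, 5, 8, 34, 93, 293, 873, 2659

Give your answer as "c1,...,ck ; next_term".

  a_4 = 2·5 + 3·1 + 0·3 + 1·-5 = 8
  a_5 = 2·8 + 3·5 + 0·1 + 1·3 = 34
  a_6 = 2·34 + 3·8 + 0·5 + 1·1 = 93
  a_7 = 2·93 + 3·34 + 0·8 + 1·5 = 293
  a_8 = 2·293 + 3·93 + 0·34 + 1·8 = 873
  a_9 = 2·873 + 3·293 + 0·93 + 1·34 = 2659
  a_10 = 2·2659 + 3·873 + 0·293 + 1·93 = 8030

2,3,0,1 ; 8030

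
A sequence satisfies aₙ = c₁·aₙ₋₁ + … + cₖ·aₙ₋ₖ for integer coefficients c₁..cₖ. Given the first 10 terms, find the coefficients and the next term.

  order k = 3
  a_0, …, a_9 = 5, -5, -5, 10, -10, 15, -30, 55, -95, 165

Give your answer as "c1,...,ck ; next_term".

  a_3 = -2·-5 + -1·-5 + -1·5 = 10
  a_4 = -2·10 + -1·-5 + -1·-5 = -10
  a_5 = -2·-10 + -1·10 + -1·-5 = 15
  a_6 = -2·15 + -1·-10 + -1·10 = -30
  a_7 = -2·-30 + -1·15 + -1·-10 = 55
  a_8 = -2·55 + -1·-30 + -1·15 = -95
  a_9 = -2·-95 + -1·55 + -1·-30 = 165
  a_10 = -2·165 + -1·-95 + -1·55 = -290

-2,-1,-1 ; -290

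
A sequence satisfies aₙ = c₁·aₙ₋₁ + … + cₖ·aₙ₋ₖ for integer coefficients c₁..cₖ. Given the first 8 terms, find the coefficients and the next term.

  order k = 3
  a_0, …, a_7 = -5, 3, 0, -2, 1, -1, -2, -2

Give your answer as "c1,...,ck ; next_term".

1,1,1 ; -5

  a_3 = 1·0 + 1·3 + 1·-5 = -2
  a_4 = 1·-2 + 1·0 + 1·3 = 1
  a_5 = 1·1 + 1·-2 + 1·0 = -1
  a_6 = 1·-1 + 1·1 + 1·-2 = -2
  a_7 = 1·-2 + 1·-1 + 1·1 = -2
  a_8 = 1·-2 + 1·-2 + 1·-1 = -5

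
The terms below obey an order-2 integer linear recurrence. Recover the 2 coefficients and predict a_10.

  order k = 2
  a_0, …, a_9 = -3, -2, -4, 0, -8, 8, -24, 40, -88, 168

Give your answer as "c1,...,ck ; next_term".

  a_2 = -1·-2 + 2·-3 = -4
  a_3 = -1·-4 + 2·-2 = 0
  a_4 = -1·0 + 2·-4 = -8
  a_5 = -1·-8 + 2·0 = 8
  a_6 = -1·8 + 2·-8 = -24
  a_7 = -1·-24 + 2·8 = 40
  a_8 = -1·40 + 2·-24 = -88
  a_9 = -1·-88 + 2·40 = 168
  a_10 = -1·168 + 2·-88 = -344

-1,2 ; -344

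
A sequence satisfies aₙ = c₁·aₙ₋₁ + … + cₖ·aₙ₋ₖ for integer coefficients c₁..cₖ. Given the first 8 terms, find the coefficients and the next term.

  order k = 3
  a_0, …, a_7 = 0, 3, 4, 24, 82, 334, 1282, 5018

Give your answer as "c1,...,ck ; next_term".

3,4,-2 ; 19514

  a_3 = 3·4 + 4·3 + -2·0 = 24
  a_4 = 3·24 + 4·4 + -2·3 = 82
  a_5 = 3·82 + 4·24 + -2·4 = 334
  a_6 = 3·334 + 4·82 + -2·24 = 1282
  a_7 = 3·1282 + 4·334 + -2·82 = 5018
  a_8 = 3·5018 + 4·1282 + -2·334 = 19514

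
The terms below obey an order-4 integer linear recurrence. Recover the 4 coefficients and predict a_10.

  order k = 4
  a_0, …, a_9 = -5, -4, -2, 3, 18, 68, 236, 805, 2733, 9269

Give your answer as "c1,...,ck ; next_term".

3,2,-2,-1 ; 31427

  a_4 = 3·3 + 2·-2 + -2·-4 + -1·-5 = 18
  a_5 = 3·18 + 2·3 + -2·-2 + -1·-4 = 68
  a_6 = 3·68 + 2·18 + -2·3 + -1·-2 = 236
  a_7 = 3·236 + 2·68 + -2·18 + -1·3 = 805
  a_8 = 3·805 + 2·236 + -2·68 + -1·18 = 2733
  a_9 = 3·2733 + 2·805 + -2·236 + -1·68 = 9269
  a_10 = 3·9269 + 2·2733 + -2·805 + -1·236 = 31427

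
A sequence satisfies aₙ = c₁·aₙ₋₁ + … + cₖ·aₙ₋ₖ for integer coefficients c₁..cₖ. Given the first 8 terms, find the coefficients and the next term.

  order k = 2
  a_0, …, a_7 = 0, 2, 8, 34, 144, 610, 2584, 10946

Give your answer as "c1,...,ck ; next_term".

  a_2 = 4·2 + 1·0 = 8
  a_3 = 4·8 + 1·2 = 34
  a_4 = 4·34 + 1·8 = 144
  a_5 = 4·144 + 1·34 = 610
  a_6 = 4·610 + 1·144 = 2584
  a_7 = 4·2584 + 1·610 = 10946
  a_8 = 4·10946 + 1·2584 = 46368

4,1 ; 46368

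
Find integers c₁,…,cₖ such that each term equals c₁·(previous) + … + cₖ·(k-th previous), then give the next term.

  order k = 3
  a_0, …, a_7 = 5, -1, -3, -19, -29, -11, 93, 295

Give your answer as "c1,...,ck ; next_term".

  a_3 = 2·-3 + -2·-1 + -3·5 = -19
  a_4 = 2·-19 + -2·-3 + -3·-1 = -29
  a_5 = 2·-29 + -2·-19 + -3·-3 = -11
  a_6 = 2·-11 + -2·-29 + -3·-19 = 93
  a_7 = 2·93 + -2·-11 + -3·-29 = 295
  a_8 = 2·295 + -2·93 + -3·-11 = 437

2,-2,-3 ; 437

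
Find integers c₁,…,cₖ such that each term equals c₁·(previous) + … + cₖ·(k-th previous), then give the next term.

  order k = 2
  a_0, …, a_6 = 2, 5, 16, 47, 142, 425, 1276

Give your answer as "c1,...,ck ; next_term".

2,3 ; 3827

  a_2 = 2·5 + 3·2 = 16
  a_3 = 2·16 + 3·5 = 47
  a_4 = 2·47 + 3·16 = 142
  a_5 = 2·142 + 3·47 = 425
  a_6 = 2·425 + 3·142 = 1276
  a_7 = 2·1276 + 3·425 = 3827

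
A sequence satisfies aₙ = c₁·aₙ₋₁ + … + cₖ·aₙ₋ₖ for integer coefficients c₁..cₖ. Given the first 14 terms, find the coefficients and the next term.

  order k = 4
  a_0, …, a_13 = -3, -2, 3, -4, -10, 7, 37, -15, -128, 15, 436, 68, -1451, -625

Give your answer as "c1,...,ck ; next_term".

  a_4 = 0·-4 + -3·3 + -1·-2 + 1·-3 = -10
  a_5 = 0·-10 + -3·-4 + -1·3 + 1·-2 = 7
  a_6 = 0·7 + -3·-10 + -1·-4 + 1·3 = 37
  a_7 = 0·37 + -3·7 + -1·-10 + 1·-4 = -15
  a_8 = 0·-15 + -3·37 + -1·7 + 1·-10 = -128
  a_9 = 0·-128 + -3·-15 + -1·37 + 1·7 = 15
  a_10 = 0·15 + -3·-128 + -1·-15 + 1·37 = 436
  a_11 = 0·436 + -3·15 + -1·-128 + 1·-15 = 68
  a_12 = 0·68 + -3·436 + -1·15 + 1·-128 = -1451
  a_13 = 0·-1451 + -3·68 + -1·436 + 1·15 = -625
  a_14 = 0·-625 + -3·-1451 + -1·68 + 1·436 = 4721

0,-3,-1,1 ; 4721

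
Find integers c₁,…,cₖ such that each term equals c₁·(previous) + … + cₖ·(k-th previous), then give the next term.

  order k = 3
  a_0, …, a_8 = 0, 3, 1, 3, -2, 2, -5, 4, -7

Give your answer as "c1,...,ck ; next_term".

  a_3 = 0·1 + 1·3 + -1·0 = 3
  a_4 = 0·3 + 1·1 + -1·3 = -2
  a_5 = 0·-2 + 1·3 + -1·1 = 2
  a_6 = 0·2 + 1·-2 + -1·3 = -5
  a_7 = 0·-5 + 1·2 + -1·-2 = 4
  a_8 = 0·4 + 1·-5 + -1·2 = -7
  a_9 = 0·-7 + 1·4 + -1·-5 = 9

0,1,-1 ; 9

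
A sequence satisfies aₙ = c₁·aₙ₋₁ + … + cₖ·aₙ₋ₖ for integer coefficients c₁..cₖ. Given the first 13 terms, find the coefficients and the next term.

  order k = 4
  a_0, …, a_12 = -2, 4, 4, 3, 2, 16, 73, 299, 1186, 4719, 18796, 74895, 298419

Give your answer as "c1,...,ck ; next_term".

4,0,-1,3 ; 1189037

  a_4 = 4·3 + 0·4 + -1·4 + 3·-2 = 2
  a_5 = 4·2 + 0·3 + -1·4 + 3·4 = 16
  a_6 = 4·16 + 0·2 + -1·3 + 3·4 = 73
  a_7 = 4·73 + 0·16 + -1·2 + 3·3 = 299
  a_8 = 4·299 + 0·73 + -1·16 + 3·2 = 1186
  a_9 = 4·1186 + 0·299 + -1·73 + 3·16 = 4719
  a_10 = 4·4719 + 0·1186 + -1·299 + 3·73 = 18796
  a_11 = 4·18796 + 0·4719 + -1·1186 + 3·299 = 74895
  a_12 = 4·74895 + 0·18796 + -1·4719 + 3·1186 = 298419
  a_13 = 4·298419 + 0·74895 + -1·18796 + 3·4719 = 1189037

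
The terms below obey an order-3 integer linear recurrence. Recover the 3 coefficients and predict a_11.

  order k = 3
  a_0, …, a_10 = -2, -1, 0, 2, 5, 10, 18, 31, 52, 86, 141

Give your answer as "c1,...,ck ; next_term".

  a_3 = 2·0 + 0·-1 + -1·-2 = 2
  a_4 = 2·2 + 0·0 + -1·-1 = 5
  a_5 = 2·5 + 0·2 + -1·0 = 10
  a_6 = 2·10 + 0·5 + -1·2 = 18
  a_7 = 2·18 + 0·10 + -1·5 = 31
  a_8 = 2·31 + 0·18 + -1·10 = 52
  a_9 = 2·52 + 0·31 + -1·18 = 86
  a_10 = 2·86 + 0·52 + -1·31 = 141
  a_11 = 2·141 + 0·86 + -1·52 = 230

2,0,-1 ; 230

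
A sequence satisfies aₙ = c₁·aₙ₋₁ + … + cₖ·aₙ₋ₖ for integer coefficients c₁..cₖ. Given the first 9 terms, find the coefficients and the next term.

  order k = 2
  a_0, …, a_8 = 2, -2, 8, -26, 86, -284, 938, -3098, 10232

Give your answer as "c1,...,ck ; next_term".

  a_2 = -3·-2 + 1·2 = 8
  a_3 = -3·8 + 1·-2 = -26
  a_4 = -3·-26 + 1·8 = 86
  a_5 = -3·86 + 1·-26 = -284
  a_6 = -3·-284 + 1·86 = 938
  a_7 = -3·938 + 1·-284 = -3098
  a_8 = -3·-3098 + 1·938 = 10232
  a_9 = -3·10232 + 1·-3098 = -33794

-3,1 ; -33794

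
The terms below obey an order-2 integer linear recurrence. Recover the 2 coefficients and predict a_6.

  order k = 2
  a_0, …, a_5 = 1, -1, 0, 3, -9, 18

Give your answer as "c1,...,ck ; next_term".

-3,-3 ; -27

  a_2 = -3·-1 + -3·1 = 0
  a_3 = -3·0 + -3·-1 = 3
  a_4 = -3·3 + -3·0 = -9
  a_5 = -3·-9 + -3·3 = 18
  a_6 = -3·18 + -3·-9 = -27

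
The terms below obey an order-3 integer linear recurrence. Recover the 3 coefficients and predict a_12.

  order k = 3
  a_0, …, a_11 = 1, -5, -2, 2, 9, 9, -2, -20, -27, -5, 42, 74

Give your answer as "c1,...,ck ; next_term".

1,-1,-1 ; 37

  a_3 = 1·-2 + -1·-5 + -1·1 = 2
  a_4 = 1·2 + -1·-2 + -1·-5 = 9
  a_5 = 1·9 + -1·2 + -1·-2 = 9
  a_6 = 1·9 + -1·9 + -1·2 = -2
  a_7 = 1·-2 + -1·9 + -1·9 = -20
  a_8 = 1·-20 + -1·-2 + -1·9 = -27
  a_9 = 1·-27 + -1·-20 + -1·-2 = -5
  a_10 = 1·-5 + -1·-27 + -1·-20 = 42
  a_11 = 1·42 + -1·-5 + -1·-27 = 74
  a_12 = 1·74 + -1·42 + -1·-5 = 37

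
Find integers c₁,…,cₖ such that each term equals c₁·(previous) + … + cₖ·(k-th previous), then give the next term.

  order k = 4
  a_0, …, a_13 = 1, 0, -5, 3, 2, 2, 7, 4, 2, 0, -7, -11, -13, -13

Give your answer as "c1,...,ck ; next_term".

  a_4 = 1·3 + 0·-5 + 0·0 + -1·1 = 2
  a_5 = 1·2 + 0·3 + 0·-5 + -1·0 = 2
  a_6 = 1·2 + 0·2 + 0·3 + -1·-5 = 7
  a_7 = 1·7 + 0·2 + 0·2 + -1·3 = 4
  a_8 = 1·4 + 0·7 + 0·2 + -1·2 = 2
  a_9 = 1·2 + 0·4 + 0·7 + -1·2 = 0
  a_10 = 1·0 + 0·2 + 0·4 + -1·7 = -7
  a_11 = 1·-7 + 0·0 + 0·2 + -1·4 = -11
  a_12 = 1·-11 + 0·-7 + 0·0 + -1·2 = -13
  a_13 = 1·-13 + 0·-11 + 0·-7 + -1·0 = -13
  a_14 = 1·-13 + 0·-13 + 0·-11 + -1·-7 = -6

1,0,0,-1 ; -6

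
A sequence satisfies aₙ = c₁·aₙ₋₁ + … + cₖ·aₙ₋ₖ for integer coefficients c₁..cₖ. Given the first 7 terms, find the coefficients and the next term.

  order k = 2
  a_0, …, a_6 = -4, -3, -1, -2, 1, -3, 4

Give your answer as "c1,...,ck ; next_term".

-1,1 ; -7

  a_2 = -1·-3 + 1·-4 = -1
  a_3 = -1·-1 + 1·-3 = -2
  a_4 = -1·-2 + 1·-1 = 1
  a_5 = -1·1 + 1·-2 = -3
  a_6 = -1·-3 + 1·1 = 4
  a_7 = -1·4 + 1·-3 = -7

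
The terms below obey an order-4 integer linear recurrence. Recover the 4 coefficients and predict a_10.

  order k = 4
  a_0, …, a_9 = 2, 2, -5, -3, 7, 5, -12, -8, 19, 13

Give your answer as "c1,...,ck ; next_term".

  a_4 = 0·-3 + -1·-5 + 0·2 + 1·2 = 7
  a_5 = 0·7 + -1·-3 + 0·-5 + 1·2 = 5
  a_6 = 0·5 + -1·7 + 0·-3 + 1·-5 = -12
  a_7 = 0·-12 + -1·5 + 0·7 + 1·-3 = -8
  a_8 = 0·-8 + -1·-12 + 0·5 + 1·7 = 19
  a_9 = 0·19 + -1·-8 + 0·-12 + 1·5 = 13
  a_10 = 0·13 + -1·19 + 0·-8 + 1·-12 = -31

0,-1,0,1 ; -31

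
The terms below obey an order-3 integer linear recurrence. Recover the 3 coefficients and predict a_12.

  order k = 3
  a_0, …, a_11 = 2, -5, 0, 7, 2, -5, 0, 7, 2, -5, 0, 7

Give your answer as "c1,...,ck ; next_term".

  a_3 = 1·0 + -1·-5 + 1·2 = 7
  a_4 = 1·7 + -1·0 + 1·-5 = 2
  a_5 = 1·2 + -1·7 + 1·0 = -5
  a_6 = 1·-5 + -1·2 + 1·7 = 0
  a_7 = 1·0 + -1·-5 + 1·2 = 7
  a_8 = 1·7 + -1·0 + 1·-5 = 2
  a_9 = 1·2 + -1·7 + 1·0 = -5
  a_10 = 1·-5 + -1·2 + 1·7 = 0
  a_11 = 1·0 + -1·-5 + 1·2 = 7
  a_12 = 1·7 + -1·0 + 1·-5 = 2

1,-1,1 ; 2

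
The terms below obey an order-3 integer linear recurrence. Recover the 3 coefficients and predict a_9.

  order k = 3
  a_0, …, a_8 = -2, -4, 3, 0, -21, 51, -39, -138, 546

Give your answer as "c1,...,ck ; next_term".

-2,-3,3 ; -795

  a_3 = -2·3 + -3·-4 + 3·-2 = 0
  a_4 = -2·0 + -3·3 + 3·-4 = -21
  a_5 = -2·-21 + -3·0 + 3·3 = 51
  a_6 = -2·51 + -3·-21 + 3·0 = -39
  a_7 = -2·-39 + -3·51 + 3·-21 = -138
  a_8 = -2·-138 + -3·-39 + 3·51 = 546
  a_9 = -2·546 + -3·-138 + 3·-39 = -795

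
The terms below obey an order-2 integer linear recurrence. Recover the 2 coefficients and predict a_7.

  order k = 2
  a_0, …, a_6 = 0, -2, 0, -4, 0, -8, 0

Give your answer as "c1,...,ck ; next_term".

0,2 ; -16

  a_2 = 0·-2 + 2·0 = 0
  a_3 = 0·0 + 2·-2 = -4
  a_4 = 0·-4 + 2·0 = 0
  a_5 = 0·0 + 2·-4 = -8
  a_6 = 0·-8 + 2·0 = 0
  a_7 = 0·0 + 2·-8 = -16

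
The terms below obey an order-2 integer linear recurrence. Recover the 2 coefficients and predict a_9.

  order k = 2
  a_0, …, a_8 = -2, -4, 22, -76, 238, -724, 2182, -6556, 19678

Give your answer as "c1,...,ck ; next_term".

  a_2 = -4·-4 + -3·-2 = 22
  a_3 = -4·22 + -3·-4 = -76
  a_4 = -4·-76 + -3·22 = 238
  a_5 = -4·238 + -3·-76 = -724
  a_6 = -4·-724 + -3·238 = 2182
  a_7 = -4·2182 + -3·-724 = -6556
  a_8 = -4·-6556 + -3·2182 = 19678
  a_9 = -4·19678 + -3·-6556 = -59044

-4,-3 ; -59044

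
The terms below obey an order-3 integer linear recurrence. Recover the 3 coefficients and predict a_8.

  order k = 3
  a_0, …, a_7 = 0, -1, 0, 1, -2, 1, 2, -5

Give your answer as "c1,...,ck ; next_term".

  a_3 = -1·0 + -1·-1 + 1·0 = 1
  a_4 = -1·1 + -1·0 + 1·-1 = -2
  a_5 = -1·-2 + -1·1 + 1·0 = 1
  a_6 = -1·1 + -1·-2 + 1·1 = 2
  a_7 = -1·2 + -1·1 + 1·-2 = -5
  a_8 = -1·-5 + -1·2 + 1·1 = 4

-1,-1,1 ; 4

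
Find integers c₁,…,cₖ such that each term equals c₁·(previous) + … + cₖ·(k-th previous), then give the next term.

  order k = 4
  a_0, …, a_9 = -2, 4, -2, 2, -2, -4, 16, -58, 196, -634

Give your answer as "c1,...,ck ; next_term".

  a_4 = -3·2 + 1·-2 + 0·4 + -3·-2 = -2
  a_5 = -3·-2 + 1·2 + 0·-2 + -3·4 = -4
  a_6 = -3·-4 + 1·-2 + 0·2 + -3·-2 = 16
  a_7 = -3·16 + 1·-4 + 0·-2 + -3·2 = -58
  a_8 = -3·-58 + 1·16 + 0·-4 + -3·-2 = 196
  a_9 = -3·196 + 1·-58 + 0·16 + -3·-4 = -634
  a_10 = -3·-634 + 1·196 + 0·-58 + -3·16 = 2050

-3,1,0,-3 ; 2050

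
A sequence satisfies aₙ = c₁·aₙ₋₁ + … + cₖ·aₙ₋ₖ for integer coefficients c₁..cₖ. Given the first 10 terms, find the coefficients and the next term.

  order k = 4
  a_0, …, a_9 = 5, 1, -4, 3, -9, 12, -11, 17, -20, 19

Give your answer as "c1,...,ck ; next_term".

-1,0,-1,-1 ; -25

  a_4 = -1·3 + 0·-4 + -1·1 + -1·5 = -9
  a_5 = -1·-9 + 0·3 + -1·-4 + -1·1 = 12
  a_6 = -1·12 + 0·-9 + -1·3 + -1·-4 = -11
  a_7 = -1·-11 + 0·12 + -1·-9 + -1·3 = 17
  a_8 = -1·17 + 0·-11 + -1·12 + -1·-9 = -20
  a_9 = -1·-20 + 0·17 + -1·-11 + -1·12 = 19
  a_10 = -1·19 + 0·-20 + -1·17 + -1·-11 = -25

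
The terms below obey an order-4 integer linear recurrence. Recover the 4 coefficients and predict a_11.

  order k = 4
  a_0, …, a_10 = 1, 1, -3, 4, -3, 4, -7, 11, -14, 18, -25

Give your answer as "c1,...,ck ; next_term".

  a_4 = -1·4 + 0·-3 + 0·1 + 1·1 = -3
  a_5 = -1·-3 + 0·4 + 0·-3 + 1·1 = 4
  a_6 = -1·4 + 0·-3 + 0·4 + 1·-3 = -7
  a_7 = -1·-7 + 0·4 + 0·-3 + 1·4 = 11
  a_8 = -1·11 + 0·-7 + 0·4 + 1·-3 = -14
  a_9 = -1·-14 + 0·11 + 0·-7 + 1·4 = 18
  a_10 = -1·18 + 0·-14 + 0·11 + 1·-7 = -25
  a_11 = -1·-25 + 0·18 + 0·-14 + 1·11 = 36

-1,0,0,1 ; 36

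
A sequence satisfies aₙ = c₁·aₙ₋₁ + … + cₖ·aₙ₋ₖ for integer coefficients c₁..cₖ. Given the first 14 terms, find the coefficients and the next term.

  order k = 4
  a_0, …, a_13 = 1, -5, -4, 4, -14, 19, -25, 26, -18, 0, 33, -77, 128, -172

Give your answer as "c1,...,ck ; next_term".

  a_4 = -1·4 + 1·-4 + 1·-5 + -1·1 = -14
  a_5 = -1·-14 + 1·4 + 1·-4 + -1·-5 = 19
  a_6 = -1·19 + 1·-14 + 1·4 + -1·-4 = -25
  a_7 = -1·-25 + 1·19 + 1·-14 + -1·4 = 26
  a_8 = -1·26 + 1·-25 + 1·19 + -1·-14 = -18
  a_9 = -1·-18 + 1·26 + 1·-25 + -1·19 = 0
  a_10 = -1·0 + 1·-18 + 1·26 + -1·-25 = 33
  a_11 = -1·33 + 1·0 + 1·-18 + -1·26 = -77
  a_12 = -1·-77 + 1·33 + 1·0 + -1·-18 = 128
  a_13 = -1·128 + 1·-77 + 1·33 + -1·0 = -172
  a_14 = -1·-172 + 1·128 + 1·-77 + -1·33 = 190

-1,1,1,-1 ; 190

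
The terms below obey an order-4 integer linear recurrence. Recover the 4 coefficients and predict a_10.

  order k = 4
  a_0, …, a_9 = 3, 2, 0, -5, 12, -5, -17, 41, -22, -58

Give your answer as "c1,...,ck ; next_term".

-1,-1,2,1 ; 145

  a_4 = -1·-5 + -1·0 + 2·2 + 1·3 = 12
  a_5 = -1·12 + -1·-5 + 2·0 + 1·2 = -5
  a_6 = -1·-5 + -1·12 + 2·-5 + 1·0 = -17
  a_7 = -1·-17 + -1·-5 + 2·12 + 1·-5 = 41
  a_8 = -1·41 + -1·-17 + 2·-5 + 1·12 = -22
  a_9 = -1·-22 + -1·41 + 2·-17 + 1·-5 = -58
  a_10 = -1·-58 + -1·-22 + 2·41 + 1·-17 = 145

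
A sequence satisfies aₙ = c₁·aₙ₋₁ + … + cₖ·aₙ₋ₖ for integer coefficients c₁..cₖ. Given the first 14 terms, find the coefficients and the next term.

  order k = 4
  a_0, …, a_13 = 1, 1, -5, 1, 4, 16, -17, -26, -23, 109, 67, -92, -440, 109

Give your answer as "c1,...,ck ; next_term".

  a_4 = 0·1 + -1·-5 + -3·1 + 2·1 = 4
  a_5 = 0·4 + -1·1 + -3·-5 + 2·1 = 16
  a_6 = 0·16 + -1·4 + -3·1 + 2·-5 = -17
  a_7 = 0·-17 + -1·16 + -3·4 + 2·1 = -26
  a_8 = 0·-26 + -1·-17 + -3·16 + 2·4 = -23
  a_9 = 0·-23 + -1·-26 + -3·-17 + 2·16 = 109
  a_10 = 0·109 + -1·-23 + -3·-26 + 2·-17 = 67
  a_11 = 0·67 + -1·109 + -3·-23 + 2·-26 = -92
  a_12 = 0·-92 + -1·67 + -3·109 + 2·-23 = -440
  a_13 = 0·-440 + -1·-92 + -3·67 + 2·109 = 109
  a_14 = 0·109 + -1·-440 + -3·-92 + 2·67 = 850

0,-1,-3,2 ; 850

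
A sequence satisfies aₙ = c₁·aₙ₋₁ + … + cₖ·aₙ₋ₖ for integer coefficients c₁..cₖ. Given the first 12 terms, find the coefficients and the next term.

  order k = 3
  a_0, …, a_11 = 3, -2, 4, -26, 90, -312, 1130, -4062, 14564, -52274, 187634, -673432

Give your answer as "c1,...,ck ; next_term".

-3,1,-4 ; 2417026

  a_3 = -3·4 + 1·-2 + -4·3 = -26
  a_4 = -3·-26 + 1·4 + -4·-2 = 90
  a_5 = -3·90 + 1·-26 + -4·4 = -312
  a_6 = -3·-312 + 1·90 + -4·-26 = 1130
  a_7 = -3·1130 + 1·-312 + -4·90 = -4062
  a_8 = -3·-4062 + 1·1130 + -4·-312 = 14564
  a_9 = -3·14564 + 1·-4062 + -4·1130 = -52274
  a_10 = -3·-52274 + 1·14564 + -4·-4062 = 187634
  a_11 = -3·187634 + 1·-52274 + -4·14564 = -673432
  a_12 = -3·-673432 + 1·187634 + -4·-52274 = 2417026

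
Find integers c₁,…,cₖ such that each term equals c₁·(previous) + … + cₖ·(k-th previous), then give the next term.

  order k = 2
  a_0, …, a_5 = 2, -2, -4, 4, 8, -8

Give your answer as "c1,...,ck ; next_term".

  a_2 = 0·-2 + -2·2 = -4
  a_3 = 0·-4 + -2·-2 = 4
  a_4 = 0·4 + -2·-4 = 8
  a_5 = 0·8 + -2·4 = -8
  a_6 = 0·-8 + -2·8 = -16

0,-2 ; -16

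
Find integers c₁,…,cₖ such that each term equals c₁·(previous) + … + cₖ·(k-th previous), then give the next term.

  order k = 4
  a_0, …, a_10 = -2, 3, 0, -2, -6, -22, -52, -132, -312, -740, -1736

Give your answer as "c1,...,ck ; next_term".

2,2,-2,-2 ; -4064

  a_4 = 2·-2 + 2·0 + -2·3 + -2·-2 = -6
  a_5 = 2·-6 + 2·-2 + -2·0 + -2·3 = -22
  a_6 = 2·-22 + 2·-6 + -2·-2 + -2·0 = -52
  a_7 = 2·-52 + 2·-22 + -2·-6 + -2·-2 = -132
  a_8 = 2·-132 + 2·-52 + -2·-22 + -2·-6 = -312
  a_9 = 2·-312 + 2·-132 + -2·-52 + -2·-22 = -740
  a_10 = 2·-740 + 2·-312 + -2·-132 + -2·-52 = -1736
  a_11 = 2·-1736 + 2·-740 + -2·-312 + -2·-132 = -4064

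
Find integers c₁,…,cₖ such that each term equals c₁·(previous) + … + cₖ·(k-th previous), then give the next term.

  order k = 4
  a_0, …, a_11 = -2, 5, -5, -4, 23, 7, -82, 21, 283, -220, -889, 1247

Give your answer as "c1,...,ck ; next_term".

0,-3,2,1 ; 2510

  a_4 = 0·-4 + -3·-5 + 2·5 + 1·-2 = 23
  a_5 = 0·23 + -3·-4 + 2·-5 + 1·5 = 7
  a_6 = 0·7 + -3·23 + 2·-4 + 1·-5 = -82
  a_7 = 0·-82 + -3·7 + 2·23 + 1·-4 = 21
  a_8 = 0·21 + -3·-82 + 2·7 + 1·23 = 283
  a_9 = 0·283 + -3·21 + 2·-82 + 1·7 = -220
  a_10 = 0·-220 + -3·283 + 2·21 + 1·-82 = -889
  a_11 = 0·-889 + -3·-220 + 2·283 + 1·21 = 1247
  a_12 = 0·1247 + -3·-889 + 2·-220 + 1·283 = 2510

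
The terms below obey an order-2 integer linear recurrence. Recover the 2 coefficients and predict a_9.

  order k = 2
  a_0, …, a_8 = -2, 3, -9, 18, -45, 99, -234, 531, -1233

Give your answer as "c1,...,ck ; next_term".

-1,3 ; 2826

  a_2 = -1·3 + 3·-2 = -9
  a_3 = -1·-9 + 3·3 = 18
  a_4 = -1·18 + 3·-9 = -45
  a_5 = -1·-45 + 3·18 = 99
  a_6 = -1·99 + 3·-45 = -234
  a_7 = -1·-234 + 3·99 = 531
  a_8 = -1·531 + 3·-234 = -1233
  a_9 = -1·-1233 + 3·531 = 2826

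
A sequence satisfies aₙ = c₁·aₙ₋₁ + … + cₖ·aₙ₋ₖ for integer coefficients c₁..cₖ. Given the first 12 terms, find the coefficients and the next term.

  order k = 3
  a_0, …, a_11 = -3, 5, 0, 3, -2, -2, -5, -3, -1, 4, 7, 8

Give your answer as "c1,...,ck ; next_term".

  a_3 = 1·0 + 0·5 + -1·-3 = 3
  a_4 = 1·3 + 0·0 + -1·5 = -2
  a_5 = 1·-2 + 0·3 + -1·0 = -2
  a_6 = 1·-2 + 0·-2 + -1·3 = -5
  a_7 = 1·-5 + 0·-2 + -1·-2 = -3
  a_8 = 1·-3 + 0·-5 + -1·-2 = -1
  a_9 = 1·-1 + 0·-3 + -1·-5 = 4
  a_10 = 1·4 + 0·-1 + -1·-3 = 7
  a_11 = 1·7 + 0·4 + -1·-1 = 8
  a_12 = 1·8 + 0·7 + -1·4 = 4

1,0,-1 ; 4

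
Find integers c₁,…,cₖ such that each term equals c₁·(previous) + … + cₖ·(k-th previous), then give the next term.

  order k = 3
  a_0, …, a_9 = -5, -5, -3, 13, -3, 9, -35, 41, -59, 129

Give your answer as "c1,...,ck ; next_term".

  a_3 = -1·-3 + 0·-5 + -2·-5 = 13
  a_4 = -1·13 + 0·-3 + -2·-5 = -3
  a_5 = -1·-3 + 0·13 + -2·-3 = 9
  a_6 = -1·9 + 0·-3 + -2·13 = -35
  a_7 = -1·-35 + 0·9 + -2·-3 = 41
  a_8 = -1·41 + 0·-35 + -2·9 = -59
  a_9 = -1·-59 + 0·41 + -2·-35 = 129
  a_10 = -1·129 + 0·-59 + -2·41 = -211

-1,0,-2 ; -211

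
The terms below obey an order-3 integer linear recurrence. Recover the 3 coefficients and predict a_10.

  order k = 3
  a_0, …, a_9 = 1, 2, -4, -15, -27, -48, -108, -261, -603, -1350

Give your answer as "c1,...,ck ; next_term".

3,-3,3 ; -3024

  a_3 = 3·-4 + -3·2 + 3·1 = -15
  a_4 = 3·-15 + -3·-4 + 3·2 = -27
  a_5 = 3·-27 + -3·-15 + 3·-4 = -48
  a_6 = 3·-48 + -3·-27 + 3·-15 = -108
  a_7 = 3·-108 + -3·-48 + 3·-27 = -261
  a_8 = 3·-261 + -3·-108 + 3·-48 = -603
  a_9 = 3·-603 + -3·-261 + 3·-108 = -1350
  a_10 = 3·-1350 + -3·-603 + 3·-261 = -3024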